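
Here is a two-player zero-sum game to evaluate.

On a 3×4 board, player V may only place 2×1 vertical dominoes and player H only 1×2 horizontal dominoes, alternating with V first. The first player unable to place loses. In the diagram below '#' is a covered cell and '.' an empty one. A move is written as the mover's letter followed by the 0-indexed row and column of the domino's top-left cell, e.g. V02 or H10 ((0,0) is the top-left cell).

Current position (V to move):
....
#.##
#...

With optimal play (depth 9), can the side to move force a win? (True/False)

ply 1, V at ..../#.##/#... | V01=-1→.#../####/#...*; V11=-1→..../####/##..
ply 2, H at .#../####/#... | H02=+1→.###/####/#...*; H21=+1→.#../####/###.; H22=+1→.#../####/#.##
ply 3: .###/####/#... is terminal -1 (V); from ..../#.##/#... depth 9

V winning at [..../#.##/#...]: False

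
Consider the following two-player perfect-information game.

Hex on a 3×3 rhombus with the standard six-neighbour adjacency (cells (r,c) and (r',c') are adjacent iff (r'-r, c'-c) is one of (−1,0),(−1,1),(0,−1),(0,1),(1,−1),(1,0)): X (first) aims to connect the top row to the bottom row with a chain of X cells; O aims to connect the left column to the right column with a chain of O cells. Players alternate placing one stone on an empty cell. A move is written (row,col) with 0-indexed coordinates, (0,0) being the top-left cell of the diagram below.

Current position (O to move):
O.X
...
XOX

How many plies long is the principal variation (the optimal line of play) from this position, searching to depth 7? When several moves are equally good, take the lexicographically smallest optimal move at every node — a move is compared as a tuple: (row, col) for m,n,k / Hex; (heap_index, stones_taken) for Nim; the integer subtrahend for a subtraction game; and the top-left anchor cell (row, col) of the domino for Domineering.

PV length from [O.X/.../XOX]: 4 plies

[O.X/.../XOX] O move#1: (0,1):-1/OOX/.../XOX*, (1,0):-1/O.X/O../XOX, (1,1):-1/O.X/.O./XOX, (1,2):-1/O.X/..O/XOX
[OOX/.../XOX] X move#2: (1,0):+1/OOX/X../XOX*, (1,1):+1/OOX/.X./XOX, (1,2):+1/OOX/..X/XOX
[OOX/X../XOX] O move#3: (1,1):-1/OOX/XO./XOX*, (1,2):-1/OOX/X.O/XOX
[OOX/XO./XOX] X move#4: (1,2):+1/OOX/XOX/XOX*
[OOX/XOX/XOX] end (terminal -1, O#5); searched O.X/.../XOX to 7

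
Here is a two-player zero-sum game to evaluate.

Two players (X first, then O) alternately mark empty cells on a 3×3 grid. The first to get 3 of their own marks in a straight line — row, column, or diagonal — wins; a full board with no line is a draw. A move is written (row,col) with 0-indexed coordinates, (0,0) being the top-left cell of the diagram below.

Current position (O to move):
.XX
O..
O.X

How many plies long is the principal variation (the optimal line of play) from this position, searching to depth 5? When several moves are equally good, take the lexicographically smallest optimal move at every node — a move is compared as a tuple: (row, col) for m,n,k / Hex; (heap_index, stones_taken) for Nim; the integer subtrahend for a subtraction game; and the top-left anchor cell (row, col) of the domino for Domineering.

ply 1, O at .XX/O../O.X | (0,0)=+1→OXX/O../O.X*; (1,1)=-1→.XX/OO./O.X; (1,2)=-1→.XX/O.O/O.X; (2,1)=-1→.XX/O../OOX
ply 2: OXX/O../O.X is terminal -1 (X); from .XX/O../O.X depth 5

PV length from [.XX/O../O.X]: 1 ply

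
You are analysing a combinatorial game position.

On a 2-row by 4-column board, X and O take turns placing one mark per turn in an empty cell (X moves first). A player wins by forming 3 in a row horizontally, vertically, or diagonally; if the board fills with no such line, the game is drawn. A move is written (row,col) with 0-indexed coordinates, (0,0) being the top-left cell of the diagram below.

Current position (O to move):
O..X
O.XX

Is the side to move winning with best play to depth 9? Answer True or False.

[O..X/O.XX] O move#1: (0,1):-1/OO.X/O.XX, (0,2):-1/O.OX/O.XX, (1,1):+0/O..X/OOXX*
[O..X/OOXX] X move#2: (0,1):+0/OX.X/OOXX*, (0,2):+0/O.XX/OOXX
[OX.X/OOXX] O move#3: (0,2):+0/OXOX/OOXX*
[OXOX/OOXX] end (terminal +0, X#4); searched O..X/O.XX to 9

O winning at [O..X/O.XX]: False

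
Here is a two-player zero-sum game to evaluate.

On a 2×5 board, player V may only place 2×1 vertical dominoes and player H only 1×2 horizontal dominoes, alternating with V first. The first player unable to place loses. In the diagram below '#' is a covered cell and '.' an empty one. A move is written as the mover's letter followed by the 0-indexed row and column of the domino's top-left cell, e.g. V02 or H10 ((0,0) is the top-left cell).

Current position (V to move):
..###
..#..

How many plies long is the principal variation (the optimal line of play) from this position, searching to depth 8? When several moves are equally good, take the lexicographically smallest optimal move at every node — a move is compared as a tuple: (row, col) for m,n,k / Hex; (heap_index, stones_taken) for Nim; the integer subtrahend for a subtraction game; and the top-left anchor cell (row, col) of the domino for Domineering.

p1 V@[..###/..#..]: V00[#.###/#.#..]+1* V01[.####/.##..]+1
p2 H@[#.###/#.#..]: H13[#.###/#.###]-1*
p3 V@[#.###/#.###]: V01[#####/#####]+1*
p4 H@[#####/#####] terminal -1; root [..###/..#..] d8

PV length from [..###/..#..]: 3 plies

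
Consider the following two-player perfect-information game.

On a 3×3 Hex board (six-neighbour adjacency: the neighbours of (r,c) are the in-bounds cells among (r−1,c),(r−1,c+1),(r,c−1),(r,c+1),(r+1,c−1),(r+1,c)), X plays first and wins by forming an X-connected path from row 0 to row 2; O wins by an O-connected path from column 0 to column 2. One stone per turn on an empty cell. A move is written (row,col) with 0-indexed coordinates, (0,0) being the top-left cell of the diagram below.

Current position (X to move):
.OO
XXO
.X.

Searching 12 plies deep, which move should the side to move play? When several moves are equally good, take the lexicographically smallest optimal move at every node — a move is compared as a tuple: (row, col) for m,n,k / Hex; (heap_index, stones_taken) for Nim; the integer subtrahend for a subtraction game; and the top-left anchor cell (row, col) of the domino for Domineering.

[.OO/XXO/.X.] X move#1: (0,0):+1/XOO/XXO/.X.*, (2,0):-1/.OO/XXO/XX., (2,2):-1/.OO/XXO/.XX
[XOO/XXO/.X.] end (terminal -1, O#2); searched .OO/XXO/.X. to 12

X's best at [.OO/XXO/.X.]: (0,0)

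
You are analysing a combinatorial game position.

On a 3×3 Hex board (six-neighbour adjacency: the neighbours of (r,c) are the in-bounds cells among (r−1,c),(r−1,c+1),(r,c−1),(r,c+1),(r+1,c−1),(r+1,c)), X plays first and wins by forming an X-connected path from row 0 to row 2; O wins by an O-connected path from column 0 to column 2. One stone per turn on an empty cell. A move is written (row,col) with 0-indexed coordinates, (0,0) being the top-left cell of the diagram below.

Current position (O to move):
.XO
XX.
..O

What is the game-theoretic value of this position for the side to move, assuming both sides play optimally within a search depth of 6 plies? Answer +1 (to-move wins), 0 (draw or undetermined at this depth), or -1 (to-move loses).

value(.XO/XX./..O, O) = -1

ply 1, O at .XO/XX./..O | (0,0)=-1→OXO/XX./..O*; (1,2)=-1→.XO/XXO/..O; (2,0)=-1→.XO/XX./O.O; (2,1)=-1→.XO/XX./.OO
ply 2, X at OXO/XX./..O | (1,2)=+1→OXO/XXX/..O*; (2,0)=+1→OXO/XX./X.O; (2,1)=+1→OXO/XX./.XO
ply 3, O at OXO/XXX/..O | (2,0)=-1→OXO/XXX/O.O*; (2,1)=-1→OXO/XXX/.OO
ply 4, X at OXO/XXX/O.O | (2,1)=+1→OXO/XXX/OXO*
ply 5: OXO/XXX/OXO is terminal -1 (O); from .XO/XX./..O depth 6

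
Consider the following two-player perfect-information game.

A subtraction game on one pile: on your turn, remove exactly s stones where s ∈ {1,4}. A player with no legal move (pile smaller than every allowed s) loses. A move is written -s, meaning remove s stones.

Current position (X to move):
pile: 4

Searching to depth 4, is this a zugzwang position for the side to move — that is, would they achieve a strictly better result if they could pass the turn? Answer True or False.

p1 X@[4]: -1[3]-1 -4[0]+1*
p2 O@[0] terminal -1; root [4] d4
suppose X passes — search the same position with O to move:
pass> p1 O@[4]: -1[3]-1 -4[0]+1*
pass> p2 X@[0] terminal -1; root [4] d4
for X: play +1, pass -1

zugzwang(4, X) = False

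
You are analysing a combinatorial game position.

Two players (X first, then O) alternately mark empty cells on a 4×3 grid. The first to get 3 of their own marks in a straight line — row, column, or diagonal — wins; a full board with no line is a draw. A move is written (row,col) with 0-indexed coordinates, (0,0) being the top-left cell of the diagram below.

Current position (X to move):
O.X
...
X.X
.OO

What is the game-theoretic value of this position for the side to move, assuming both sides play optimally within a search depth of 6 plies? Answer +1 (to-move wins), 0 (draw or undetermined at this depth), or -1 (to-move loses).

ply 1, X at O.X/.../X.X/.OO | (0,1)=-1→OXX/.../X.X/.OO; (1,0)=-1→O.X/X../X.X/.OO; (1,1)=+1→O.X/.X./X.X/.OO*; (1,2)=+1→O.X/..X/X.X/.OO; (2,1)=+1→O.X/.../XXX/.OO; (3,0)=+1→O.X/.../X.X/XOO
ply 2: O.X/.X./X.X/.OO is terminal -1 (O); from O.X/.../X.X/.OO depth 6

value(O.X/.../X.X/.OO, X) = +1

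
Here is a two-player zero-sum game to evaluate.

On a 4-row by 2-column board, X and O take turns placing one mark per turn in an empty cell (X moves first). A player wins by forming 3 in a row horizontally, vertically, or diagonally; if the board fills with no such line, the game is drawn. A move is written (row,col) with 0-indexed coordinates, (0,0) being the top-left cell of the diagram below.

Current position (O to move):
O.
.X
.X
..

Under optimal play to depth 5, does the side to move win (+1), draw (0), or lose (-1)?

[O./.X/.X/..] O move#1: (0,1):-1/OO/.X/.X/..*, (1,0):-1/O./OX/.X/.., (2,0):-1/O./.X/OX/.., (3,0):-1/O./.X/.X/O., (3,1):-1/O./.X/.X/.O
[OO/.X/.X/..] X move#2: (1,0):+0/OO/XX/.X/.., (2,0):+0/OO/.X/XX/.., (3,0):+0/OO/.X/.X/X., (3,1):+1/OO/.X/.X/.X*
[OO/.X/.X/.X] end (terminal -1, O#3); searched O./.X/.X/.. to 5

value(O./.X/.X/.., O) = -1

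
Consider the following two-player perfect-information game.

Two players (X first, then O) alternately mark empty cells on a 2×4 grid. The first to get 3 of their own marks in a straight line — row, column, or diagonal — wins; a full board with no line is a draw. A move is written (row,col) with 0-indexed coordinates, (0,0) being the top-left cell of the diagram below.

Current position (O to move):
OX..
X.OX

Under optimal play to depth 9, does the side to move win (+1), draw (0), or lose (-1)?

ply 1, O at OX../X.OX | (0,2)=+0→OXO./X.OX*; (0,3)=+0→OX.O/X.OX; (1,1)=+0→OX../XOOX
ply 2, X at OXO./X.OX | (0,3)=+0→OXOX/X.OX*; (1,1)=+0→OXO./XXOX
ply 3, O at OXOX/X.OX | (1,1)=+0→OXOX/XOOX*
ply 4: OXOX/XOOX is terminal +0 (X); from OX../X.OX depth 9

value(OX../X.OX, O) = 0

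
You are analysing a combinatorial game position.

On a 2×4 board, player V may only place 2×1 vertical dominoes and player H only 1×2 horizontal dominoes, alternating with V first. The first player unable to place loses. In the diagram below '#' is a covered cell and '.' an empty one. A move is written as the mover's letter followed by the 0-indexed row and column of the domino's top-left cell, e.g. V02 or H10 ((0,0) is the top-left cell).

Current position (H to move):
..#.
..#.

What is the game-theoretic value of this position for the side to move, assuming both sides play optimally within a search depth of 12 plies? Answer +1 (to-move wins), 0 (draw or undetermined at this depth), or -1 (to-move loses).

value(..#./..#., H) = +1

[..#./..#.] H move#1: H00:+1/###./..#.*, H10:+1/..#./###.
[###./..#.] V move#2: V03:-1/####/..##*
[####/..##] H move#3: H10:+1/####/####*
[####/####] end (terminal -1, V#4); searched ..#./..#. to 12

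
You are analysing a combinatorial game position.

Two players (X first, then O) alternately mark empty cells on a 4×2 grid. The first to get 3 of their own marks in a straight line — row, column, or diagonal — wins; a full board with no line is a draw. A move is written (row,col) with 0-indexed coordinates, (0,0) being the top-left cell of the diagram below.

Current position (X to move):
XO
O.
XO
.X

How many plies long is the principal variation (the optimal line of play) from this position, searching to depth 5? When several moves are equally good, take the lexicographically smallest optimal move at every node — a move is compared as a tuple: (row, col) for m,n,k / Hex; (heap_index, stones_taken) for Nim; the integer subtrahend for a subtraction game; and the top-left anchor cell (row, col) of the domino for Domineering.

[XO/O./XO/.X] X move#1: (1,1):+0/XO/OX/XO/.X*, (3,0):-1/XO/O./XO/XX
[XO/OX/XO/.X] O move#2: (3,0):+0/XO/OX/XO/OX*
[XO/OX/XO/OX] end (terminal +0, X#3); searched XO/O./XO/.X to 5

PV length from [XO/O./XO/.X]: 2 plies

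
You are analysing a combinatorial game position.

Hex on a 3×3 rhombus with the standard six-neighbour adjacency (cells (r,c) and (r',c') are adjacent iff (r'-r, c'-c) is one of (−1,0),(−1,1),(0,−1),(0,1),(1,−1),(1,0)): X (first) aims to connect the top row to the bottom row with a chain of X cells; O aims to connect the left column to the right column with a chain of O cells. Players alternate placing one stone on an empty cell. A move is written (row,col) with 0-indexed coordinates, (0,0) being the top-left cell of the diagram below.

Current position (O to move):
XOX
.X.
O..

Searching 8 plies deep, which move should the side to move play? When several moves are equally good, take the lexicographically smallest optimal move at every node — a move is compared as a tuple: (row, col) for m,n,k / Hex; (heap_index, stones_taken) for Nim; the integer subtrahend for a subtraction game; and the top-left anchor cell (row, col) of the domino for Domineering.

[XOX/.X./O..] O move#1: (1,0):-1/XOX/OX./O.., (1,2):-1/XOX/.XO/O.., (2,1):+1/XOX/.X./OO.*, (2,2):-1/XOX/.X./O.O
[XOX/.X./OO.] X move#2: (1,0):-1/XOX/XX./OO.*, (1,2):-1/XOX/.XX/OO., (2,2):-1/XOX/.X./OOX
[XOX/XX./OO.] O move#3: (1,2):+1/XOX/XXO/OO.*, (2,2):+1/XOX/XX./OOO
[XOX/XXO/OO.] end (terminal -1, X#4); searched XOX/.X./O.. to 8

O's best at [XOX/.X./O..]: (2,1)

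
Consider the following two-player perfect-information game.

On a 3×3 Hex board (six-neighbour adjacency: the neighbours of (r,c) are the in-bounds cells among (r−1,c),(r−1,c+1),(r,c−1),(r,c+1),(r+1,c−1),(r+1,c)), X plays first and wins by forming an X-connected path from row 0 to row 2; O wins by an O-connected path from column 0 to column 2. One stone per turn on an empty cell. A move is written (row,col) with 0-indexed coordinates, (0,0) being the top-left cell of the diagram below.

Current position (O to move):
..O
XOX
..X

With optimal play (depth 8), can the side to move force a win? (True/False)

O winning at [..O/XOX/..X]: True

ply 1, O at ..O/XOX/..X | (0,0)=+1→O.O/XOX/..X*; (0,1)=+1→.OO/XOX/..X; (2,0)=+1→..O/XOX/O.X; (2,1)=-1→..O/XOX/.OX
ply 2, X at O.O/XOX/..X | (0,1)=-1→OXO/XOX/..X*; (2,0)=-1→O.O/XOX/X.X; (2,1)=-1→O.O/XOX/.XX
ply 3, O at OXO/XOX/..X | (2,0)=+1→OXO/XOX/O.X*; (2,1)=-1→OXO/XOX/.OX
ply 4: OXO/XOX/O.X is terminal -1 (X); from ..O/XOX/..X depth 8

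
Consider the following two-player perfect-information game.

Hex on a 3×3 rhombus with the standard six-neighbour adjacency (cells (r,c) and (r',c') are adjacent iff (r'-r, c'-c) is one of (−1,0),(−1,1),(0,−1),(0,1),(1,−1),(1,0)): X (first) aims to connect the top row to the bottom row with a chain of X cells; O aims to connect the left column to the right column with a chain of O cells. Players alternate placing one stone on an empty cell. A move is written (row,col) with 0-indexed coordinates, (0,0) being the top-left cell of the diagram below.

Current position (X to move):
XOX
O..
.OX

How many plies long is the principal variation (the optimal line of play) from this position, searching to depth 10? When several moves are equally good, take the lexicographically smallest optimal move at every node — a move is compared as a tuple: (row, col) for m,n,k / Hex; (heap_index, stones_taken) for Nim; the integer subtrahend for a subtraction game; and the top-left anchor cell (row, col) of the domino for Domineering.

[XOX/O../.OX] X move#1: (1,1):+1/XOX/OX./.OX*, (1,2):+1/XOX/O.X/.OX, (2,0):+1/XOX/O../XOX
[XOX/OX./.OX] O move#2: (1,2):-1/XOX/OXO/.OX*, (2,0):-1/XOX/OX./OOX
[XOX/OXO/.OX] X move#3: (2,0):+1/XOX/OXO/XOX*
[XOX/OXO/XOX] end (terminal -1, O#4); searched XOX/O../.OX to 10

PV length from [XOX/O../.OX]: 3 plies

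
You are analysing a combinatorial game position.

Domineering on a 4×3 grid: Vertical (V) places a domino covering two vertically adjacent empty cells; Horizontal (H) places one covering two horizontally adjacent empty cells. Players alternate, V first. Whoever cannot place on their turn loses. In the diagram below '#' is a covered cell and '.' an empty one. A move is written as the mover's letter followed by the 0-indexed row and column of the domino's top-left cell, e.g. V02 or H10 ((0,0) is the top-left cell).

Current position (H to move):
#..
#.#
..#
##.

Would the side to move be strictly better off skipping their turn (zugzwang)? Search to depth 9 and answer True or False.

zugzwang(#../#.#/..#/##., H) = True

[#../#.#/..#/##.] H move#1: H01:-1/###/#.#/..#/##.*, H20:-1/#../#.#/###/##.
[###/#.#/..#/##.] V move#2: V11:+1/###/###/.##/##.*
[###/###/.##/##.] end (terminal -1, H#3); searched #../#.#/..#/##. to 9
suppose H passes — search the same position with V to move:
pass> [#../#.#/..#/##.] V move#1: V01:-1/##./###/..#/##.*, V11:-1/#../###/.##/##.
pass> [##./###/..#/##.] H move#2: H20:+1/##./###/###/##.*
pass> [##./###/###/##.] end (terminal -1, V#3); searched #../#.#/..#/##. to 9
for H: play -1, pass +1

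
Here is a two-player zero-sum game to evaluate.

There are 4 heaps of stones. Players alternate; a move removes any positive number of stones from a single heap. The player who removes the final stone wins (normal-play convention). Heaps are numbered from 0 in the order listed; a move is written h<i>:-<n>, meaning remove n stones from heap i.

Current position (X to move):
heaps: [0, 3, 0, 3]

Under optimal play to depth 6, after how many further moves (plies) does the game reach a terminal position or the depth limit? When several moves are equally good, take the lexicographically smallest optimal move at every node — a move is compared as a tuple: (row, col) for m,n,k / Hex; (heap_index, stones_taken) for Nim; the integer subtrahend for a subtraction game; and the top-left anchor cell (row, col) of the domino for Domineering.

PV length from [(0,3,0,3)]: 6 plies

[(0,3,0,3)] X move#1: h1:-1:-1/(0,2,0,3)*, h1:-2:-1/(0,1,0,3), h1:-3:-1/(0,0,0,3), h3:-1:-1/(0,3,0,2), h3:-2:-1/(0,3,0,1), h3:-3:-1/(0,3,0,0)
[(0,2,0,3)] O move#2: h1:-1:-1/(0,1,0,3), h1:-2:-1/(0,0,0,3), h3:-1:+1/(0,2,0,2)*, h3:-2:-1/(0,2,0,1), h3:-3:-1/(0,2,0,0)
[(0,2,0,2)] X move#3: h1:-1:-1/(0,1,0,2)*, h1:-2:-1/(0,0,0,2), h3:-1:-1/(0,2,0,1), h3:-2:-1/(0,2,0,0)
[(0,1,0,2)] O move#4: h1:-1:-1/(0,0,0,2), h3:-1:+1/(0,1,0,1)*, h3:-2:-1/(0,1,0,0)
[(0,1,0,1)] X move#5: h1:-1:-1/(0,0,0,1)*, h3:-1:-1/(0,1,0,0)
[(0,0,0,1)] O move#6: h3:-1:+1/(0,0,0,0)*
[(0,0,0,0)] end (terminal -1, X#7); searched (0,3,0,3) to 6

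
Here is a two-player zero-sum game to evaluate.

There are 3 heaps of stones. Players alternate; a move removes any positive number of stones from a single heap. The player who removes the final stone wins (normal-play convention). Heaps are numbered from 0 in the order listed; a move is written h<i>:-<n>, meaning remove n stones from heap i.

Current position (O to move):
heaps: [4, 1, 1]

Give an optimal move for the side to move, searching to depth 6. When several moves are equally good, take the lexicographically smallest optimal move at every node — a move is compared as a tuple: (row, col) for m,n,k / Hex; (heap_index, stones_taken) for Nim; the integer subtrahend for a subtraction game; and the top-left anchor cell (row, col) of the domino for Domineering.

O's best at [(4,1,1)]: h0:-4

ply 1, O at (4,1,1) | h0:-1=-1→(3,1,1); h0:-2=-1→(2,1,1); h0:-3=-1→(1,1,1); h0:-4=+1→(0,1,1)*; h1:-1=-1→(4,0,1); h2:-1=-1→(4,1,0)
ply 2, X at (0,1,1) | h1:-1=-1→(0,0,1)*; h2:-1=-1→(0,1,0)
ply 3, O at (0,0,1) | h2:-1=+1→(0,0,0)*
ply 4: (0,0,0) is terminal -1 (X); from (4,1,1) depth 6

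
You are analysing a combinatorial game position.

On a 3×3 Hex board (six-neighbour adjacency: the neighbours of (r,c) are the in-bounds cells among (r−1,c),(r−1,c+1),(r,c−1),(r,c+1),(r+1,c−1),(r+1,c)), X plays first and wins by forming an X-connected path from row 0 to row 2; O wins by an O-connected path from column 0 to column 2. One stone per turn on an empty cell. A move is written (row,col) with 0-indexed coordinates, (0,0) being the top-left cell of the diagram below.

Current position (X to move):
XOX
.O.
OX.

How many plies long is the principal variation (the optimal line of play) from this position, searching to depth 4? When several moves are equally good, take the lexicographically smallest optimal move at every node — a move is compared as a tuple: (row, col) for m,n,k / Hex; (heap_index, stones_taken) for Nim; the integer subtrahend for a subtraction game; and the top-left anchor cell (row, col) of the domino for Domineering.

p1 X@[XOX/.O./OX.]: (1,0)[XOX/XO./OX.]-1 (1,2)[XOX/.OX/OX.]+1* (2,2)[XOX/.O./OXX]-1
p2 O@[XOX/.OX/OX.] terminal -1; root [XOX/.O./OX.] d4

PV length from [XOX/.O./OX.]: 1 ply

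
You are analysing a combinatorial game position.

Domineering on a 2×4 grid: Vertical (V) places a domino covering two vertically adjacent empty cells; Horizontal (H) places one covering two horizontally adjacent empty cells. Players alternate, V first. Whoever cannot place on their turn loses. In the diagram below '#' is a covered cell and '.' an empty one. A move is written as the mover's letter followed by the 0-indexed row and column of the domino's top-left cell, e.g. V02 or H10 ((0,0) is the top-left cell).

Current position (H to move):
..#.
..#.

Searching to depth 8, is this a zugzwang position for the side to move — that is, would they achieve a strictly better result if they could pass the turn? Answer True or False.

ply 1, H at ..#./..#. | H00=+1→###./..#.*; H10=+1→..#./###.
ply 2, V at ###./..#. | V03=-1→####/..##*
ply 3, H at ####/..## | H10=+1→####/####*
ply 4: ####/#### is terminal -1 (V); from ..#./..#. depth 8
if H skipped the turn, V would face:
~ ply 1, V at ..#./..#. | V00=+1→#.#./#.#.*; V01=+1→.##./.##.; V03=-1→..##/..##
~ ply 2: #.#./#.#. is terminal -1 (H); from ..#./..#. depth 8
compare (H): move=+1 vs pass=-1

zugzwang(..#./..#., H) = False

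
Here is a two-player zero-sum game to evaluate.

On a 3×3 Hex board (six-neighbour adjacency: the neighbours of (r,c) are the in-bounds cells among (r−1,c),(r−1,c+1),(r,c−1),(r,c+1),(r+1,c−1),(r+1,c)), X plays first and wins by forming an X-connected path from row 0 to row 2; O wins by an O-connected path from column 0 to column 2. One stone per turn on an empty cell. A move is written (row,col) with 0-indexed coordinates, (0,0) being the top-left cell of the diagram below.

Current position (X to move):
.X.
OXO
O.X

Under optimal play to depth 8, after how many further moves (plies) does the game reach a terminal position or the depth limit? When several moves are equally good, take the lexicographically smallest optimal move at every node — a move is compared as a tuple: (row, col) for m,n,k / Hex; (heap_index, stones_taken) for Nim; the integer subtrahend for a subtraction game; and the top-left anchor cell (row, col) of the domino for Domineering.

p1 X@[.X./OXO/O.X]: (0,0)[XX./OXO/O.X]-1 (0,2)[.XX/OXO/O.X]-1 (2,1)[.X./OXO/OXX]+1*
p2 O@[.X./OXO/OXX] terminal -1; root [.X./OXO/O.X] d8

PV length from [.X./OXO/O.X]: 1 ply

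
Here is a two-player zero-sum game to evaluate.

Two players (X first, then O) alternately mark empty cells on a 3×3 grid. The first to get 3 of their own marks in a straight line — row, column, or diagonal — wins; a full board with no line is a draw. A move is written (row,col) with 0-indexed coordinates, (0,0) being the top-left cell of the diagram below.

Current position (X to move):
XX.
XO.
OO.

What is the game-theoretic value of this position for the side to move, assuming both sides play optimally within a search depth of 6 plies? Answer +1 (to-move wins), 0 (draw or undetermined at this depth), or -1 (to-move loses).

value(XX./XO./OO., X) = +1

[XX./XO./OO.] X move#1: (0,2):+1/XXX/XO./OO.*, (1,2):-1/XX./XOX/OO., (2,2):-1/XX./XO./OOX
[XXX/XO./OO.] end (terminal -1, O#2); searched XX./XO./OO. to 6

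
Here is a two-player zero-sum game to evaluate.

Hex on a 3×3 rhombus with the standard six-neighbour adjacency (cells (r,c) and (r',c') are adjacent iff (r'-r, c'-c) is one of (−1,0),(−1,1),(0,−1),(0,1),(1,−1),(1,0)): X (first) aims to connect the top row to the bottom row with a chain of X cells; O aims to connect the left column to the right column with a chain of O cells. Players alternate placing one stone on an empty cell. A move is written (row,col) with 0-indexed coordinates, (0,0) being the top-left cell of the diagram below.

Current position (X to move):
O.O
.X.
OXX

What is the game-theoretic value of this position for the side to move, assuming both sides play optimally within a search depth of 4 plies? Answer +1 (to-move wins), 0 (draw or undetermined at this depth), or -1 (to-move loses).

value(O.O/.X./OXX, X) = +1

p1 X@[O.O/.X./OXX]: (0,1)[OXO/.X./OXX]+1* (1,0)[O.O/XX./OXX]-1 (1,2)[O.O/.XX/OXX]-1
p2 O@[OXO/.X./OXX] terminal -1; root [O.O/.X./OXX] d4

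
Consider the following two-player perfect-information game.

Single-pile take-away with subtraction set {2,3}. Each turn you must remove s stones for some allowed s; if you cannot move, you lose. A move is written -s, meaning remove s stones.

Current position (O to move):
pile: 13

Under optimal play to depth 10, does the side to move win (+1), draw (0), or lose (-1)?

value(13, O) = +1

p1 O@[13]: -2[11]+1* -3[10]+1
p2 X@[11]: -2[9]-1* -3[8]-1
p3 O@[9]: -2[7]-1 -3[6]+1*
p4 X@[6]: -2[4]-1* -3[3]-1
p5 O@[4]: -2[2]-1 -3[1]+1*
p6 X@[1] terminal -1; root [13] d10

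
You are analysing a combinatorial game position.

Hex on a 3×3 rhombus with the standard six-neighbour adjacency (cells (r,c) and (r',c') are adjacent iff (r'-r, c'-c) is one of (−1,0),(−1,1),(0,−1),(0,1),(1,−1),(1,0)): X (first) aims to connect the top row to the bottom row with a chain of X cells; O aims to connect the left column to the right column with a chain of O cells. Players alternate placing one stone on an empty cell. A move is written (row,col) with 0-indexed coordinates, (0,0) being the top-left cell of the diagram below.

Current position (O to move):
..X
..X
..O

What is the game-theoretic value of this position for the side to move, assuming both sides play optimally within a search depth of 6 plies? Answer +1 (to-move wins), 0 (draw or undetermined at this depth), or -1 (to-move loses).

ply 1, O at ..X/..X/..O | (0,0)=-1→O.X/..X/..O*; (0,1)=-1→.OX/..X/..O; (1,0)=-1→..X/O.X/..O; (1,1)=-1→..X/.OX/..O; (2,0)=-1→..X/..X/O.O; (2,1)=-1→..X/..X/.OO
ply 2, X at O.X/..X/..O | (0,1)=+1→OXX/..X/..O*; (1,0)=+1→O.X/X.X/..O; (1,1)=+1→O.X/.XX/..O; (2,0)=+1→O.X/..X/X.O; (2,1)=+1→O.X/..X/.XO
ply 3, O at OXX/..X/..O | (1,0)=-1→OXX/O.X/..O*; (1,1)=-1→OXX/.OX/..O; (2,0)=-1→OXX/..X/O.O; (2,1)=-1→OXX/..X/.OO
ply 4, X at OXX/O.X/..O | (1,1)=+1→OXX/OXX/..O*; (2,0)=+1→OXX/O.X/X.O; (2,1)=+1→OXX/O.X/.XO
ply 5, O at OXX/OXX/..O | (2,0)=-1→OXX/OXX/O.O*; (2,1)=-1→OXX/OXX/.OO
ply 6, X at OXX/OXX/O.O | (2,1)=+1→OXX/OXX/OXO*
ply 7: OXX/OXX/OXO is terminal -1 (O); from ..X/..X/..O depth 6

value(..X/..X/..O, O) = -1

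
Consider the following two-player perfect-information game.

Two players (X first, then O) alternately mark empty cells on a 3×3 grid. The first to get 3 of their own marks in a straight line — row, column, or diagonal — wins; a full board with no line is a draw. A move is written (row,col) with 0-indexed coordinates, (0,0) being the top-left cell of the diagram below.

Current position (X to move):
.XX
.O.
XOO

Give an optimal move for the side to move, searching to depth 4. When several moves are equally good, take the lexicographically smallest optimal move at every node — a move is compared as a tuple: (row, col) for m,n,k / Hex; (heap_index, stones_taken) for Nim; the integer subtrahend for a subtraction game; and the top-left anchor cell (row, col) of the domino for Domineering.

[.XX/.O./XOO] X move#1: (0,0):+1/XXX/.O./XOO*, (1,0):-1/.XX/XO./XOO, (1,2):-1/.XX/.OX/XOO
[XXX/.O./XOO] end (terminal -1, O#2); searched .XX/.O./XOO to 4

X's best at [.XX/.O./XOO]: (0,0)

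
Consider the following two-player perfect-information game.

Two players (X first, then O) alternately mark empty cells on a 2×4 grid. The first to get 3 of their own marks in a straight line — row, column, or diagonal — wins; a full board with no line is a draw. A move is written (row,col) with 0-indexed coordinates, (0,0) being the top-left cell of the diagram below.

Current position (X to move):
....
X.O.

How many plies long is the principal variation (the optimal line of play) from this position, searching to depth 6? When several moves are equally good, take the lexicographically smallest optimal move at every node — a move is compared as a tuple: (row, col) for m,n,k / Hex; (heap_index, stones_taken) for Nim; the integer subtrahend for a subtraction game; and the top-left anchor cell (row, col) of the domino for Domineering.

ply 1, X at ..../X.O. | (0,0)=+0→X.../X.O.*; (0,1)=+0→.X../X.O.; (0,2)=+0→..X./X.O.; (0,3)=+0→...X/X.O.; (1,1)=+0→..../XXO.; (1,3)=+0→..../X.OX
ply 2, O at X.../X.O. | (0,1)=+0→XO../X.O.*; (0,2)=+0→X.O./X.O.; (0,3)=+0→X..O/X.O.; (1,1)=+0→X.../XOO.; (1,3)=+0→X.../X.OO
ply 3, X at XO../X.O. | (0,2)=+0→XOX./X.O.*; (0,3)=+0→XO.X/X.O.; (1,1)=+0→XO../XXO.; (1,3)=+0→XO../X.OX
ply 4, O at XOX./X.O. | (0,3)=+0→XOXO/X.O.*; (1,1)=+0→XOX./XOO.; (1,3)=+0→XOX./X.OO
ply 5, X at XOXO/X.O. | (1,1)=+0→XOXO/XXO.*; (1,3)=+0→XOXO/X.OX
ply 6, O at XOXO/XXO. | (1,3)=+0→XOXO/XXOO*
ply 7: XOXO/XXOO is terminal +0 (X); from ..../X.O. depth 6

PV length from [..../X.O.]: 6 plies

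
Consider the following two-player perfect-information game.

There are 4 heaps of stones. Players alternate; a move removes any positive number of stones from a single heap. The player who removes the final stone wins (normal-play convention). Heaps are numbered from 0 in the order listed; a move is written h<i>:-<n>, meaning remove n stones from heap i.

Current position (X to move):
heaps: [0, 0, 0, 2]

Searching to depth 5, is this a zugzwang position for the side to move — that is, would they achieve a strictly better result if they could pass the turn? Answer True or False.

ply 1, X at (0,0,0,2) | h3:-1=-1→(0,0,0,1); h3:-2=+1→(0,0,0,0)*
ply 2: (0,0,0,0) is terminal -1 (O); from (0,0,0,2) depth 5
if X skipped the turn, O would face:
~ ply 1, O at (0,0,0,2) | h3:-1=-1→(0,0,0,1); h3:-2=+1→(0,0,0,0)*
~ ply 2: (0,0,0,0) is terminal -1 (X); from (0,0,0,2) depth 5
compare (X): move=+1 vs pass=-1

zugzwang((0,0,0,2), X) = False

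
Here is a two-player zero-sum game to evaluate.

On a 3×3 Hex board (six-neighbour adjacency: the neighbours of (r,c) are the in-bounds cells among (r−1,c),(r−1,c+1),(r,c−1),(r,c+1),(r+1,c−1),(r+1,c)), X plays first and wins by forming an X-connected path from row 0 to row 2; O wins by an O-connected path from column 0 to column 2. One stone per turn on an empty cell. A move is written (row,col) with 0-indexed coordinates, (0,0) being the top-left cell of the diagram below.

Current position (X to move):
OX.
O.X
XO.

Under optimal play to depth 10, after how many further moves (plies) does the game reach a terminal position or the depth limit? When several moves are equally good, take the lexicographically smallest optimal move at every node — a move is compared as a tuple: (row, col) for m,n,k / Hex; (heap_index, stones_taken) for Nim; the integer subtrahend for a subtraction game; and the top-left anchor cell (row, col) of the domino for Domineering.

p1 X@[OX./O.X/XO.]: (0,2)[OXX/O.X/XO.]+1* (1,1)[OX./OXX/XO.]+1 (2,2)[OX./O.X/XOX]+1
p2 O@[OXX/O.X/XO.]: (1,1)[OXX/OOX/XO.]-1* (2,2)[OXX/O.X/XOO]-1
p3 X@[OXX/OOX/XO.]: (2,2)[OXX/OOX/XOX]+1*
p4 O@[OXX/OOX/XOX] terminal -1; root [OX./O.X/XO.] d10

PV length from [OX./O.X/XO.]: 3 plies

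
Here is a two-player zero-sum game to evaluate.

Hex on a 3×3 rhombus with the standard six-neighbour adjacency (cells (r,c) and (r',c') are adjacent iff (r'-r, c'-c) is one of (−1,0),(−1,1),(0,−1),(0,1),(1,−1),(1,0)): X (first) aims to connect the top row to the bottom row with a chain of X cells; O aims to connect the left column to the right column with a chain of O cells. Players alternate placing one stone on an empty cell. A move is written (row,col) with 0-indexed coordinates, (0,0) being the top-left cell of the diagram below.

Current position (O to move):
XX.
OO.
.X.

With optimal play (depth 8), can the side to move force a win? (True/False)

O winning at [XX./OO./.X.]: True

p1 O@[XX./OO./.X.]: (0,2)[XXO/OO./.X.]+1* (1,2)[XX./OOO/.X.]+1 (2,0)[XX./OO./OX.]+1 (2,2)[XX./OO./.XO]+1
p2 X@[XXO/OO./.X.] terminal -1; root [XX./OO./.X.] d8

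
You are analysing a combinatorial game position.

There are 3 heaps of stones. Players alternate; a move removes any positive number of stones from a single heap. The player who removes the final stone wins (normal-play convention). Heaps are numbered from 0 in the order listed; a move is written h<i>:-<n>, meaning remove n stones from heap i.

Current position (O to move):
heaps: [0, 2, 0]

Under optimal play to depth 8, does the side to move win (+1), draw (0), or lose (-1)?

value((0,2,0), O) = +1

[(0,2,0)] O move#1: h1:-1:-1/(0,1,0), h1:-2:+1/(0,0,0)*
[(0,0,0)] end (terminal -1, X#2); searched (0,2,0) to 8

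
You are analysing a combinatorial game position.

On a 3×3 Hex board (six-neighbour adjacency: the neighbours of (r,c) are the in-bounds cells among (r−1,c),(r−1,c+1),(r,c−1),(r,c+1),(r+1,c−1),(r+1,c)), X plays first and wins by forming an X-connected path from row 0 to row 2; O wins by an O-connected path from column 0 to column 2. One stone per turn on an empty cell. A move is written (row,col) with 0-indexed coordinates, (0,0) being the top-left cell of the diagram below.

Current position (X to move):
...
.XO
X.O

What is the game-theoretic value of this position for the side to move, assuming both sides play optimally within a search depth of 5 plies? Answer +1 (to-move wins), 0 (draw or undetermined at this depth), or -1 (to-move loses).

ply 1, X at .../.XO/X.O | (0,0)=+1→X../.XO/X.O*; (0,1)=+1→.X./.XO/X.O; (0,2)=+1→..X/.XO/X.O; (1,0)=+1→.../XXO/X.O; (2,1)=+1→.../.XO/XXO
ply 2, O at X../.XO/X.O | (0,1)=-1→XO./.XO/X.O*; (0,2)=-1→X.O/.XO/X.O; (1,0)=-1→X../OXO/X.O; (2,1)=-1→X../.XO/XOO
ply 3, X at XO./.XO/X.O | (0,2)=+1→XOX/.XO/X.O*; (1,0)=+1→XO./XXO/X.O; (2,1)=+1→XO./.XO/XXO
ply 4: XOX/.XO/X.O is terminal -1 (O); from .../.XO/X.O depth 5

value(.../.XO/X.O, X) = +1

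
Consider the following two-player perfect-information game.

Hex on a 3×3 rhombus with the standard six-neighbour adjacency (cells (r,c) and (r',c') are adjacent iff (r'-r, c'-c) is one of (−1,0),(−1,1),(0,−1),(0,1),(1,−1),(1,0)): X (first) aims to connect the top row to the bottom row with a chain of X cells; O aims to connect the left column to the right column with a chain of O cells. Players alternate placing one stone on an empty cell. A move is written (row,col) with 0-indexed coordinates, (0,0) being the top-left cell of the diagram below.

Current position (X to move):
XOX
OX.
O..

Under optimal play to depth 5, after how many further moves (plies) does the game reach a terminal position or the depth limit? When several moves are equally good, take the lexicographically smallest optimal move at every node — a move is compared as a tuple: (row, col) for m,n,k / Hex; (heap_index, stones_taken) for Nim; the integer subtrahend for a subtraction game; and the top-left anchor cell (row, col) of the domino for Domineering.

ply 1, X at XOX/OX./O.. | (1,2)=+1→XOX/OXX/O..*; (2,1)=+1→XOX/OX./OX.; (2,2)=+1→XOX/OX./O.X
ply 2, O at XOX/OXX/O.. | (2,1)=-1→XOX/OXX/OO.*; (2,2)=-1→XOX/OXX/O.O
ply 3, X at XOX/OXX/OO. | (2,2)=+1→XOX/OXX/OOX*
ply 4: XOX/OXX/OOX is terminal -1 (O); from XOX/OX./O.. depth 5

PV length from [XOX/OX./O..]: 3 plies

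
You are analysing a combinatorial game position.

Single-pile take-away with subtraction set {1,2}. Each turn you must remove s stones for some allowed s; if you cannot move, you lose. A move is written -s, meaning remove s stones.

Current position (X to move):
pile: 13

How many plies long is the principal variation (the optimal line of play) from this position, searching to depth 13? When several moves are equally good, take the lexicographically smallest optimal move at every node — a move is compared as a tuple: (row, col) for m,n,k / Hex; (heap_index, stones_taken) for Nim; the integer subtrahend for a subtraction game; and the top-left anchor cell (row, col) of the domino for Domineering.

PV length from [13]: 9 plies

ply 1, X at 13 | -1=+1→12*; -2=-1→11
ply 2, O at 12 | -1=-1→11*; -2=-1→10
ply 3, X at 11 | -1=-1→10; -2=+1→9*
ply 4, O at 9 | -1=-1→8*; -2=-1→7
ply 5, X at 8 | -1=-1→7; -2=+1→6*
ply 6, O at 6 | -1=-1→5*; -2=-1→4
ply 7, X at 5 | -1=-1→4; -2=+1→3*
ply 8, O at 3 | -1=-1→2*; -2=-1→1
ply 9, X at 2 | -1=-1→1; -2=+1→0*
ply 10: 0 is terminal -1 (O); from 13 depth 13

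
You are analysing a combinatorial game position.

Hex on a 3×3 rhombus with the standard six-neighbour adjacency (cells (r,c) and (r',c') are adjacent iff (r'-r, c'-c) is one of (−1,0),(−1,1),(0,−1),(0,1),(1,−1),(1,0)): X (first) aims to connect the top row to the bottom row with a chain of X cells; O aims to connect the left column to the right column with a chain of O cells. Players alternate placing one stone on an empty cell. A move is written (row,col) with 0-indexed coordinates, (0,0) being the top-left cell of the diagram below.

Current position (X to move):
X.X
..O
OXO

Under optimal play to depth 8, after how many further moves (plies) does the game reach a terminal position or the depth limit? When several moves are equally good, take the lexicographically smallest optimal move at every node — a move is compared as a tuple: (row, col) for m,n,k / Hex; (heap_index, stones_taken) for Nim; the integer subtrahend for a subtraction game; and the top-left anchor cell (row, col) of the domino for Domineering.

[X.X/..O/OXO] X move#1: (0,1):-1/XXX/..O/OXO, (1,0):-1/X.X/X.O/OXO, (1,1):+1/X.X/.XO/OXO*
[X.X/.XO/OXO] end (terminal -1, O#2); searched X.X/..O/OXO to 8

PV length from [X.X/..O/OXO]: 1 ply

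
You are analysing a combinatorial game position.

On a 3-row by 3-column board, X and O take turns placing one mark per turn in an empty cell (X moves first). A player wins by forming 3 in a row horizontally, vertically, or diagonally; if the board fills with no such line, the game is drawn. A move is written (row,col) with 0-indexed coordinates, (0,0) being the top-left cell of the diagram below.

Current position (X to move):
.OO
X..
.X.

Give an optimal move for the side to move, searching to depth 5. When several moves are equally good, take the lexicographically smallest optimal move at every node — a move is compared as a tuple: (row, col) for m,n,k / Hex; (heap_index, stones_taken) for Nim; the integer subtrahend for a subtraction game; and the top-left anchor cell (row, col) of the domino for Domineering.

X's best at [.OO/X../.X.]: (0,0)

p1 X@[.OO/X../.X.]: (0,0)[XOO/X../.X.]+1* (1,1)[.OO/XX./.X.]-1 (1,2)[.OO/X.X/.X.]-1 (2,0)[.OO/X../XX.]-1 (2,2)[.OO/X../.XX]-1
p2 O@[XOO/X../.X.]: (1,1)[XOO/XO./.X.]-1* (1,2)[XOO/X.O/.X.]-1 (2,0)[XOO/X../OX.]-1 (2,2)[XOO/X../.XO]-1
p3 X@[XOO/XO./.X.]: (1,2)[XOO/XOX/.X.]-1 (2,0)[XOO/XO./XX.]+1* (2,2)[XOO/XO./.XX]-1
p4 O@[XOO/XO./XX.] terminal -1; root [.OO/X../.X.] d5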